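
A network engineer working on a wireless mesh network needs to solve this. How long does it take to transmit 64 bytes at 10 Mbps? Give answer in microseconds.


Given: packet = 64 bytes, bandwidth = 10 Mbps
Packet in bits = 64 * 8 = 512 bits
Bandwidth = 10 * 10^6 = 10000000 bps
Time = 512 / 10000000 seconds
Time in us = 512 * 10^6 / 10000000 = 51.2

51.2


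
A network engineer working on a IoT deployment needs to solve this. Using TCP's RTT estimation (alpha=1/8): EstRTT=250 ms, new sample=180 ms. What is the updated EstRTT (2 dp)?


Given: EstRTT = 250 ms, SampleRTT = 180 ms, alpha = 1/8
New EstRTT = (1 - alpha) * EstRTT + alpha * SampleRTT
(7/8) * 250 = 218.75
(1/8) * 180 = 22.5
New EstRTT = 218.75 + 22.5 = 241.25 ms -> 241.25 ms (2 dp)

241.25


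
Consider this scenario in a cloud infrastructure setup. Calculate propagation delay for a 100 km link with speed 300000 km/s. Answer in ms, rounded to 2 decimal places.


Given: distance = 100 km, speed = 300000 km/s
Delay = distance / speed = 100 / 300000 seconds
Delay in ms = 100 * 1000 / 300000
Delay = 0.3333 ms
Rounded to 2 dp = 0.33 ms

0.33


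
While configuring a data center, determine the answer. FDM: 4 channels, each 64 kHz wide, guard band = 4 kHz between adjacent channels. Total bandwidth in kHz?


Given: 4 channels, 64 kHz each, guard = 4 kHz
Channel bandwidth = 4 * 64 = 256 kHz
Guard bands = 3 gaps * 4 kHz = 12 kHz
Total = 256 + 12 = 268 kHz

268


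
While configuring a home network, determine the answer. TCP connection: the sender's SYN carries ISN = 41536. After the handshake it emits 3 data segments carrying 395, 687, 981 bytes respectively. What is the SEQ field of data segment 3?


The SYN occupies sequence number ISN = 41536, so the first data byte is ISN + 1 = 41537.
SEQ of data segment i = (ISN + 1) + sum of payload sizes of segments 1..i-1.
Segment 1: SEQ = 41537, payload = 395 bytes
Segment 2: SEQ = 41932, payload = 687 bytes
Segment 3: SEQ = 42619, payload = 981 bytes
SEQ of segment 3 = 41537 + 395 + 687 = 42619

42619


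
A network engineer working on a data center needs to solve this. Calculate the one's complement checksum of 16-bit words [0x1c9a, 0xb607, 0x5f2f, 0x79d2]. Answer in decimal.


Given words: [0x1c9a, 0xb607, 0x5f2f, 0x79d2]
Step 1: Sum all words
Raw sum = 7322 + 46599 + 24367 + 31186 = 109474
Step 2: Fold carry: (43938 + 1) = 43939
One's complement = ~43939 & 0xFFFF = 21596

21596


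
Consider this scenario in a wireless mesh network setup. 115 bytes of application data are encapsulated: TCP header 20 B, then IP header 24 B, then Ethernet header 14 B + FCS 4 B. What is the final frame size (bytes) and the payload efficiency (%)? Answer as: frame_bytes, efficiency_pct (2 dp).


TCP segment = 115 + 20 = 135 B
IP packet = 135 + 24 = 159 B
Ethernet frame = 159 + 14 + 4 = 177 B
Efficiency = app / frame = 115 / 177 = 0.649718 = 64.9718% -> 64.97% (2 dp)

177, 64.97


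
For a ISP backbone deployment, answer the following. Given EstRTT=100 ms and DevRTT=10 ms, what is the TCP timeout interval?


Given: EstRTT = 100 ms, DevRTT = 10 ms
Timeout = EstRTT + 4 * DevRTT
4 * DevRTT = 4 * 10 = 40
Timeout = 100 + 40 = 140 ms

140


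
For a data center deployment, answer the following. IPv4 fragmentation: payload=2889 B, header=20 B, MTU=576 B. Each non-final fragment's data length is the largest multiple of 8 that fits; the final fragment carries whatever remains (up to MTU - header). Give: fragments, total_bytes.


Max data per non-final fragment = floor((MTU - header)/8)*8 = floor((576 - 20)/8)*8 = floor(556/8)*8 = 552 B
Final fragment needs no 8-byte alignment: it can carry up to MTU - header = 556 B
Non-final fragments needed = ceil((payload - 556) / 552) = ceil(2333/552) = ceil(4.2264) = 5
Number of fragments = 5 + 1 = 6
Fragment sizes (data): 5 * 552 B + 129 B (last, 129 <= 556 OK)
Total bytes sent = payload + n_frags * header = 2889 + 6*20 = 2889 + 120 = 3009 B

6, 3009


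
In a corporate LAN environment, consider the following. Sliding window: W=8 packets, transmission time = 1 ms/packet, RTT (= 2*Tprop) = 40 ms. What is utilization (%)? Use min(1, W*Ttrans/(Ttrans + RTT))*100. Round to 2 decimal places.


Given: W = 8, Ttrans = 1 ms, RTT = 40 ms (= 2 * Tprop, Tprop = 20 ms)
Cycle time = Ttrans + RTT = 1 + 40 = 41 ms (first packet sent until its ACK returns)
W * Ttrans = 8 * 1 = 8 ms of sending per cycle
W * Ttrans / (Ttrans + RTT) = 8 / 41 = 0.195122
U = min(1, 0.195122) = 0.195122
U% = 19.51%

19.51


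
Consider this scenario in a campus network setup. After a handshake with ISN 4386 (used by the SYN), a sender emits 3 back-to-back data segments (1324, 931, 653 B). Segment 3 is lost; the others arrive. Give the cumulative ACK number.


SYN uses sequence number 4386; first data byte = ISN + 1 = 4387.
Segment 1: SEQ = 4387, len = 1324 B, covers [4387, 5710]
Segment 2: SEQ = 5711, len = 931 B, covers [5711, 6641]
Segment 3: SEQ = 6642, len = 653 B, covers [6642, 7294] [LOST]
In-order data received: bytes [4387, 6641] (segments 1..2).
Segment 3 missing -> gap begins at byte 6642.
Cumulative ACK = next expected in-order byte = 4387 + 1324 + 931 = 6642

6642


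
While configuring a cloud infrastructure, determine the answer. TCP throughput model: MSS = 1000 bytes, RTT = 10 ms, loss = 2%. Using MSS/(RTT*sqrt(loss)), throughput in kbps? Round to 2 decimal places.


Given: MSS = 1000 bytes, RTT = 10 ms, loss = 2%
RTT in seconds = 10 / 1000 = 0.01
Loss rate = 2% = 0.02
sqrt(loss) = sqrt(0.02) = 0.141421356237
Throughput (bytes/s) = 1000 / (0.01 * 0.141421356237) = 707106.7812
Throughput (kbps) = 707106.7812 * 8 / 1000 = 5656.854249 -> 5656.85 kbps (2 dp)

5656.85


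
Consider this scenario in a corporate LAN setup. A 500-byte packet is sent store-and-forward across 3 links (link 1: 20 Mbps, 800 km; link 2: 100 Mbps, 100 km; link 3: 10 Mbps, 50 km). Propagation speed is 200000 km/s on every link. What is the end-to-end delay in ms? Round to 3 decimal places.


Packet = 500 bytes = 4000 bits. Store-and-forward: sum (t_trans + t_prop) per link.
Link 1: t_trans = 4000/(20*10^6) s = 0.2000 ms; t_prop = 800/200000 s = 4.0000 ms; subtotal = 4.2000 ms
Link 2: t_trans = 4000/(100*10^6) s = 0.0400 ms; t_prop = 100/200000 s = 0.5000 ms; subtotal = 0.5400 ms
Link 3: t_trans = 4000/(10*10^6) s = 0.4000 ms; t_prop = 50/200000 s = 0.2500 ms; subtotal = 0.6500 ms
End-to-end = 4.2000 + 0.5400 + 0.6500 = 5.3900 ms -> 5.390 ms (3 dp)

5.390


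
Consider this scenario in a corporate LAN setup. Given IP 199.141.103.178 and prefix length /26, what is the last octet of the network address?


Given: IP = 199.141.103.178, prefix = /26
Subnet mask = 255.255.255.192
Last octet of IP: 178
Last octet of mask: 192
Network last octet = 178 AND 192 = 128

128


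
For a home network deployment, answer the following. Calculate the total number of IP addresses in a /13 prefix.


Given: CIDR prefix /13
Host bits = 32 - 13 = 19
Total addresses = 2^19 = 524288

524288


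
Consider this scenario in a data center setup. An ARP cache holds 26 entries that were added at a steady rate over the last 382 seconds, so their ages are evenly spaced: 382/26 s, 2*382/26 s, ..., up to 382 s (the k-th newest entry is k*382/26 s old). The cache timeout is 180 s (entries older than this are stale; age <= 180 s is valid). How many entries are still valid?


Ages are k * 382/26 s for k = 1..26 (spacing = 14.6923 s).
Entry k is valid iff k * 382/26 <= 180 iff k <= 26 * 180 / 382 = 12.2513
n_valid = floor(12.2513) = 12
(n_stale = 26 - 12 = 14)

12


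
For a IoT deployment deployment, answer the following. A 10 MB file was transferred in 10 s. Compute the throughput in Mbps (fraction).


Given: file = 10 MB, time = 10 s
File in Mb = 10 * 8 = 80 Mb
Throughput = 80 / 10 Mbps
Throughput = 8 Mbps

8


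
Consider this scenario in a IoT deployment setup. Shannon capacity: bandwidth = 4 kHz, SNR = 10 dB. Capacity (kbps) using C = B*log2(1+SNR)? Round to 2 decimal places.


Given: B = 4 kHz, SNR = 10 dB
SNR linear = 10^(10/10) = 10
1 + SNR = 11
log2(11) = 3.4594316186
C = 4 * 1000 * 3.4594316186 = 13837.7265 bps
C = 13.837726 kbps -> 13.84 kbps (2 dp)

13.84


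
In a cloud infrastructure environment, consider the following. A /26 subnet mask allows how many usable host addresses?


Given: subnet mask /26
Host bits = 32 - 26 = 6
Total addresses = 2^6 = 64
Usable hosts = 64 - 2 (network + broadcast) = 62

62


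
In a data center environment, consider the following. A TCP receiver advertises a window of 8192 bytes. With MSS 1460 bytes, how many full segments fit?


Given: RWND = 8192 bytes, MSS = 1460 bytes
Full segments = floor(RWND / MSS)
Full segments = floor(8192 / 1460)
Full segments = floor(5.611) = 5

5


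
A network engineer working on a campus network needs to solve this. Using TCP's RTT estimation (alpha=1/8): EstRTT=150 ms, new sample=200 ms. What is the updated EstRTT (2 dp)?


Given: EstRTT = 150 ms, SampleRTT = 200 ms, alpha = 1/8
New EstRTT = (1 - alpha) * EstRTT + alpha * SampleRTT
(7/8) * 150 = 131.25
(1/8) * 200 = 25
New EstRTT = 131.25 + 25 = 156.25 ms -> 156.25 ms (2 dp)

156.25


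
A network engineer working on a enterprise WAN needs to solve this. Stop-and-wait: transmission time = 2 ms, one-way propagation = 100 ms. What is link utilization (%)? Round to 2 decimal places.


Given: Ttrans = 2 ms, Tprop = 100 ms
RTT = 2 * Tprop = 2 * 100 = 200 ms
U = Ttrans / (Ttrans + RTT)
U = 2 / (2 + 200)
U = 2 / 202 = 0.009901
U% = 0.99%

0.99


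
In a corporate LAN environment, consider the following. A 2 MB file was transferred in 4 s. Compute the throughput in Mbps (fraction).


Given: file = 2 MB, time = 4 s
File in Mb = 2 * 8 = 16 Mb
Throughput = 16 / 4 Mbps
Throughput = 4 Mbps

4


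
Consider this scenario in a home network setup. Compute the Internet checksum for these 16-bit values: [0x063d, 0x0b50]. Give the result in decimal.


Given words: [0x063d, 0x0b50]
Step 1: Sum all words
Raw sum = 1597 + 2896 = 4493
One's complement = ~4493 & 0xFFFF = 61042

61042


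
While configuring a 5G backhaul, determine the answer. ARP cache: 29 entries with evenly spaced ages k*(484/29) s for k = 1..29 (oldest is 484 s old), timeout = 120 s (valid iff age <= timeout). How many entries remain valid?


Ages are k * 484/29 s for k = 1..29 (spacing = 16.6897 s).
Entry k is valid iff k * 484/29 <= 120 iff k <= 29 * 120 / 484 = 7.1901
n_valid = floor(7.1901) = 7
(n_stale = 29 - 7 = 22)

7


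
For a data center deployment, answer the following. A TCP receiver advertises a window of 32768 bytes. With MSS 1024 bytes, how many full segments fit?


Given: RWND = 32768 bytes, MSS = 1024 bytes
Full segments = floor(RWND / MSS)
Full segments = floor(32768 / 1024)
Full segments = floor(32.0) = 32

32


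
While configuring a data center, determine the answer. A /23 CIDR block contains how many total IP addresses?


Given: CIDR prefix /23
Host bits = 32 - 23 = 9
Total addresses = 2^9 = 512

512


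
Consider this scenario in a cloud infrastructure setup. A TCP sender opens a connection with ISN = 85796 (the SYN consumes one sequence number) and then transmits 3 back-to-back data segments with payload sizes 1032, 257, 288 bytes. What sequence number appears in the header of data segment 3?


The SYN occupies sequence number ISN = 85796, so the first data byte is ISN + 1 = 85797.
SEQ of data segment i = (ISN + 1) + sum of payload sizes of segments 1..i-1.
Segment 1: SEQ = 85797, payload = 1032 bytes
Segment 2: SEQ = 86829, payload = 257 bytes
Segment 3: SEQ = 87086, payload = 288 bytes
SEQ of segment 3 = 85797 + 1032 + 257 = 87086

87086


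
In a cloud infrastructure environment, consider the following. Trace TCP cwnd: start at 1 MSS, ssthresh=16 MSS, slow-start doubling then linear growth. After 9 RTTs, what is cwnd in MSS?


RTT 0: cwnd = 1 MSS (initial)
RTT 1: cwnd = 2 MSS (slow start, doubled)
RTT 2: cwnd = 4 MSS (slow start, doubled)
RTT 3: cwnd = 8 MSS (slow start, doubled)
RTT 4: cwnd = 16 MSS (slow start, doubled)
RTT 5: cwnd = 17 MSS (congestion avoidance, +1)
RTT 6: cwnd = 18 MSS (congestion avoidance, +1)
RTT 7: cwnd = 19 MSS (congestion avoidance, +1)
RTT 8: cwnd = 20 MSS (congestion avoidance, +1)
RTT 9: cwnd = 21 MSS (congestion avoidance, +1)

21


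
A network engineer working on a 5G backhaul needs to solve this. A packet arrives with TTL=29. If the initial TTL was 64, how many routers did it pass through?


Given: initial TTL = 64, received TTL = 29
Hops = initial TTL - received TTL
Hops = 64 - 29 = 35

35


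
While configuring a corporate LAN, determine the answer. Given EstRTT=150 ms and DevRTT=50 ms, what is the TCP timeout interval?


Given: EstRTT = 150 ms, DevRTT = 50 ms
Timeout = EstRTT + 4 * DevRTT
4 * DevRTT = 4 * 50 = 200
Timeout = 150 + 200 = 350 ms

350


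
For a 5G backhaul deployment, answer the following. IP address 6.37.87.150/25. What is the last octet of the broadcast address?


Given: IP = 6.37.87.150, prefix = /25
Host bits = 32 - 25 = 7
Network last octet = 150 AND mask = 128
Host part size = 2^7 - 1 = 127
Broadcast last octet = 128 OR 127 = 255

255


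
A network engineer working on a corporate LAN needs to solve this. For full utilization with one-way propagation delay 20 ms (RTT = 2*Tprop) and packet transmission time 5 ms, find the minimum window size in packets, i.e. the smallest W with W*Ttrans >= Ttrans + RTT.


Given: Ttrans = 5 ms, RTT = 40 ms (= 2 * Tprop, Tprop = 20 ms)
Time until first ACK returns = Ttrans + RTT = 5 + 40 = 45 ms
Need W * Ttrans >= Ttrans + RTT  ->  W >= (Ttrans + RTT) / Ttrans
(Ttrans + RTT) / Ttrans = 45 / 5 = 9
W_min = ceil(9) = 9

9


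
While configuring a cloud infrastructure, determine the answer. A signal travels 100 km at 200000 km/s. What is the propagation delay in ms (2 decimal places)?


Given: distance = 100 km, speed = 200000 km/s
Delay = distance / speed = 100 / 200000 seconds
Delay in ms = 100 * 1000 / 200000
Delay = 0.5000 ms
Rounded to 2 dp = 0.50 ms

0.50


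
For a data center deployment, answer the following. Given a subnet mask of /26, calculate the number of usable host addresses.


Given: subnet mask /26
Host bits = 32 - 26 = 6
Total addresses = 2^6 = 64
Usable hosts = 64 - 2 (network + broadcast) = 62

62


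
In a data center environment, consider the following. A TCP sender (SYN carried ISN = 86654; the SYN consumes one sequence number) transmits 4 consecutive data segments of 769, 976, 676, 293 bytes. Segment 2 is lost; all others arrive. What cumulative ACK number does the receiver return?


SYN uses sequence number 86654; first data byte = ISN + 1 = 86655.
Segment 1: SEQ = 86655, len = 769 B, covers [86655, 87423]
Segment 2: SEQ = 87424, len = 976 B, covers [87424, 88399] [LOST]
Segment 3: SEQ = 88400, len = 676 B, covers [88400, 89075]
Segment 4: SEQ = 89076, len = 293 B, covers [89076, 89368]
In-order data received: bytes [86655, 87423] (segments 1..1).
Segment 2 missing -> gap begins at byte 87424; later segments buffered out of order.
Cumulative ACK = next expected in-order byte = 86655 + 769 = 87424

87424


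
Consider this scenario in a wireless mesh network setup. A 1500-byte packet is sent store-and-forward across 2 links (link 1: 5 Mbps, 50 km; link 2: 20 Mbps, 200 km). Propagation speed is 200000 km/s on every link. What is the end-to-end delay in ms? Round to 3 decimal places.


Packet = 1500 bytes = 12000 bits. Store-and-forward: sum (t_trans + t_prop) per link.
Link 1: t_trans = 12000/(5*10^6) s = 2.4000 ms; t_prop = 50/200000 s = 0.2500 ms; subtotal = 2.6500 ms
Link 2: t_trans = 12000/(20*10^6) s = 0.6000 ms; t_prop = 200/200000 s = 1.0000 ms; subtotal = 1.6000 ms
End-to-end = 2.6500 + 1.6000 = 4.2500 ms -> 4.250 ms (3 dp)

4.250


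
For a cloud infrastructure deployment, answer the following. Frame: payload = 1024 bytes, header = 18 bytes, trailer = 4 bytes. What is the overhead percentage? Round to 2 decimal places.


Given: payload = 1024 B, header = 18 B, trailer = 4 B
Overhead bytes = header + trailer = 18 + 4 = 22
Total frame = payload + overhead = 1024 + 22 = 1046
Overhead % = 22 / 1046 * 100 = 2.1033% -> 2.10% (2 dp)

2.10


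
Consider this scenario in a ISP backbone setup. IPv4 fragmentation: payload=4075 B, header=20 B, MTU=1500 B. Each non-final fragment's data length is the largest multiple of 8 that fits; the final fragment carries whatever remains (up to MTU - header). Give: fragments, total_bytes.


Max data per non-final fragment = floor((MTU - header)/8)*8 = floor((1500 - 20)/8)*8 = floor(1480/8)*8 = 1480 B
Final fragment needs no 8-byte alignment: it can carry up to MTU - header = 1480 B
Non-final fragments needed = ceil((payload - 1480) / 1480) = ceil(2595/1480) = ceil(1.7534) = 2
Number of fragments = 2 + 1 = 3
Fragment sizes (data): 2 * 1480 B + 1115 B (last, 1115 <= 1480 OK)
Total bytes sent = payload + n_frags * header = 4075 + 3*20 = 4075 + 60 = 4135 B

3, 4135


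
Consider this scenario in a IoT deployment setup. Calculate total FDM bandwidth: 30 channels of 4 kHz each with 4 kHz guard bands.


Given: 30 channels, 4 kHz each, guard = 4 kHz
Channel bandwidth = 30 * 4 = 120 kHz
Guard bands = 29 gaps * 4 kHz = 116 kHz
Total = 120 + 116 = 236 kHz

236


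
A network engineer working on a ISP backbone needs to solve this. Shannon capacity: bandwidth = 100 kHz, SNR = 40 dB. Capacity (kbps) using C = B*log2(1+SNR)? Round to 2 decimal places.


Given: B = 100 kHz, SNR = 40 dB
SNR linear = 10^(40/10) = 10000
1 + SNR = 10001
log2(10001) = 13.2878566418
C = 100 * 1000 * 13.2878566418 = 1328785.6642 bps
C = 1328.785664 kbps -> 1328.79 kbps (2 dp)

1328.79


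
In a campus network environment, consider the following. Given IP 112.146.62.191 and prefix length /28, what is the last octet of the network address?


Given: IP = 112.146.62.191, prefix = /28
Subnet mask = 255.255.255.240
Last octet of IP: 191
Last octet of mask: 240
Network last octet = 191 AND 240 = 176

176


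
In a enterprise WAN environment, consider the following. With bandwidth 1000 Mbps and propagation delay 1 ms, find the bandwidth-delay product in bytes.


Given: bandwidth = 1000 Mbps, delay = 1 ms
BDP in bits = 1000 * 10^6 * 1 / 1000
BDP in bits = 1000000
BDP in bytes = 1000000 / 8 = 125000

125000


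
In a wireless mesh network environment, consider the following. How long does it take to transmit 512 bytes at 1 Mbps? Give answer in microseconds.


Given: packet = 512 bytes, bandwidth = 1 Mbps
Packet in bits = 512 * 8 = 4096 bits
Bandwidth = 1 * 10^6 = 1000000 bps
Time = 4096 / 1000000 seconds
Time in us = 4096 * 10^6 / 1000000 = 4096

4096


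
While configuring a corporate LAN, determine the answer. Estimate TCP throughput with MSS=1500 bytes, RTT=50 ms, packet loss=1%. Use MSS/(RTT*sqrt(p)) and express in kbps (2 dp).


Given: MSS = 1500 bytes, RTT = 50 ms, loss = 1%
RTT in seconds = 50 / 1000 = 0.05
Loss rate = 1% = 0.01
sqrt(loss) = sqrt(0.01) = 0.1
Throughput (bytes/s) = 1500 / (0.05 * 0.1) = 300000.0000
Throughput (kbps) = 300000.0000 * 8 / 1000 = 2400.000000 -> 2400.00 kbps (2 dp)

2400.00


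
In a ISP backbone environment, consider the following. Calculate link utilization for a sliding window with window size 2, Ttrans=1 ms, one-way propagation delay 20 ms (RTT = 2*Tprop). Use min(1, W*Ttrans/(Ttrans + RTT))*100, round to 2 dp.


Given: W = 2, Ttrans = 1 ms, RTT = 40 ms (= 2 * Tprop, Tprop = 20 ms)
Cycle time = Ttrans + RTT = 1 + 40 = 41 ms (first packet sent until its ACK returns)
W * Ttrans = 2 * 1 = 2 ms of sending per cycle
W * Ttrans / (Ttrans + RTT) = 2 / 41 = 0.048780
U = min(1, 0.048780) = 0.048780
U% = 4.88%

4.88


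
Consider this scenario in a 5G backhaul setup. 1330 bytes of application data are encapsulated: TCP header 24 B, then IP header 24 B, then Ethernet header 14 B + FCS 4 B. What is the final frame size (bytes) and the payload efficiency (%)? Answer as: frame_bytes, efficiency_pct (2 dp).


TCP segment = 1330 + 24 = 1354 B
IP packet = 1354 + 24 = 1378 B
Ethernet frame = 1378 + 14 + 4 = 1396 B
Efficiency = app / frame = 1330 / 1396 = 0.952722 = 95.2722% -> 95.27% (2 dp)

1396, 95.27


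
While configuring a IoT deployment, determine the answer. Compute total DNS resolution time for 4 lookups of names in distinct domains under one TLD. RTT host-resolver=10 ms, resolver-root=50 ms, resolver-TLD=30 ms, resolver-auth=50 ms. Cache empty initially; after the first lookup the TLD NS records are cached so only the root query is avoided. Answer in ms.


Lookup 1 (cold cache): local + root + TLD + auth = 10 + 50 + 30 + 50 = 140 ms
Lookups 2..4 (TLD NS cached -> skip root; new domain -> still ask TLD and auth): local + TLD + auth = 10 + 30 + 50 = 90 ms each
Remaining 3 lookups: 3 * 90 = 270 ms
Total = 140 + 270 = 410 ms

410


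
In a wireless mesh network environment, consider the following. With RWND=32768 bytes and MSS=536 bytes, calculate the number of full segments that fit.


Given: RWND = 32768 bytes, MSS = 536 bytes
Full segments = floor(RWND / MSS)
Full segments = floor(32768 / 536)
Full segments = floor(61.1343) = 61

61


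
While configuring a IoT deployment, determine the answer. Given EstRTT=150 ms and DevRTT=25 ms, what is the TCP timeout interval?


Given: EstRTT = 150 ms, DevRTT = 25 ms
Timeout = EstRTT + 4 * DevRTT
4 * DevRTT = 4 * 25 = 100
Timeout = 150 + 100 = 250 ms

250


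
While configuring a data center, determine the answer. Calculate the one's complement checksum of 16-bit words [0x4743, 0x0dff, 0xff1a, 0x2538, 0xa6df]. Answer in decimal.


Given words: [0x4743, 0x0dff, 0xff1a, 0x2538, 0xa6df]
Step 1: Sum all words
Raw sum = 18243 + 3583 + 65306 + 9528 + 42719 = 139379
Step 2: Fold carry: (8307 + 2) = 8309
One's complement = ~8309 & 0xFFFF = 57226

57226


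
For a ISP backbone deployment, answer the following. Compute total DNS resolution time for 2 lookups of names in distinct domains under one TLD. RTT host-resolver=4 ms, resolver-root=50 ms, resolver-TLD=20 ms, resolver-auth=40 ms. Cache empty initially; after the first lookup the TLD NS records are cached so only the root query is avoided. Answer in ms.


Lookup 1 (cold cache): local + root + TLD + auth = 4 + 50 + 20 + 40 = 114 ms
Lookups 2..2 (TLD NS cached -> skip root; new domain -> still ask TLD and auth): local + TLD + auth = 4 + 20 + 40 = 64 ms each
Remaining 1 lookups: 1 * 64 = 64 ms
Total = 114 + 64 = 178 ms

178


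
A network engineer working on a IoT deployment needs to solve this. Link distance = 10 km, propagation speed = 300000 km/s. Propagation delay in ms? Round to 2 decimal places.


Given: distance = 10 km, speed = 300000 km/s
Delay = distance / speed = 10 / 300000 seconds
Delay in ms = 10 * 1000 / 300000
Delay = 0.0333 ms
Rounded to 2 dp = 0.03 ms

0.03


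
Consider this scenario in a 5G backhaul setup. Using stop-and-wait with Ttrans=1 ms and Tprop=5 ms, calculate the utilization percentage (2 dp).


Given: Ttrans = 1 ms, Tprop = 5 ms
RTT = 2 * Tprop = 2 * 5 = 10 ms
U = Ttrans / (Ttrans + RTT)
U = 1 / (1 + 10)
U = 1 / 11 = 0.090909
U% = 9.09%

9.09


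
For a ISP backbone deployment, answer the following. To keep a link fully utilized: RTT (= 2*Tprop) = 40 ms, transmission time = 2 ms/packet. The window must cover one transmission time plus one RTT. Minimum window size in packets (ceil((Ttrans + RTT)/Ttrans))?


Given: Ttrans = 2 ms, RTT = 40 ms (= 2 * Tprop, Tprop = 20 ms)
Time until first ACK returns = Ttrans + RTT = 2 + 40 = 42 ms
Need W * Ttrans >= Ttrans + RTT  ->  W >= (Ttrans + RTT) / Ttrans
(Ttrans + RTT) / Ttrans = 42 / 2 = 21
W_min = ceil(21) = 21

21


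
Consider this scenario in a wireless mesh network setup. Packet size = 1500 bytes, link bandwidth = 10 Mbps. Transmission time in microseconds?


Given: packet = 1500 bytes, bandwidth = 10 Mbps
Packet in bits = 1500 * 8 = 12000 bits
Bandwidth = 10 * 10^6 = 10000000 bps
Time = 12000 / 10000000 seconds
Time in us = 12000 * 10^6 / 10000000 = 1200

1200


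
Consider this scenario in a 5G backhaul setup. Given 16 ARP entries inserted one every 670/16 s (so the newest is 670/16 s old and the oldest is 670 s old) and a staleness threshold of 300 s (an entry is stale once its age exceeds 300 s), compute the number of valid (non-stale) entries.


Ages are k * 670/16 s for k = 1..16 (spacing = 41.8750 s).
Entry k is valid iff k * 670/16 <= 300 iff k <= 16 * 300 / 670 = 7.1642
n_valid = floor(7.1642) = 7
(n_stale = 16 - 7 = 9)

7


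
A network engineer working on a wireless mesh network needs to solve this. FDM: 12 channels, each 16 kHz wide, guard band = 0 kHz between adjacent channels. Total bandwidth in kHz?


Given: 12 channels, 16 kHz each, guard = 0 kHz
Channel bandwidth = 12 * 16 = 192 kHz
Guard bands = 11 gaps * 0 kHz = 0 kHz
Total = 192 + 0 = 192 kHz

192


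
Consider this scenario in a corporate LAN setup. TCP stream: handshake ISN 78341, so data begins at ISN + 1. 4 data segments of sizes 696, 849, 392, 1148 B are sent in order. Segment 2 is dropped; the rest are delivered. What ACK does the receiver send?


SYN uses sequence number 78341; first data byte = ISN + 1 = 78342.
Segment 1: SEQ = 78342, len = 696 B, covers [78342, 79037]
Segment 2: SEQ = 79038, len = 849 B, covers [79038, 79886] [LOST]
Segment 3: SEQ = 79887, len = 392 B, covers [79887, 80278]
Segment 4: SEQ = 80279, len = 1148 B, covers [80279, 81426]
In-order data received: bytes [78342, 79037] (segments 1..1).
Segment 2 missing -> gap begins at byte 79038; later segments buffered out of order.
Cumulative ACK = next expected in-order byte = 78342 + 696 = 79038

79038


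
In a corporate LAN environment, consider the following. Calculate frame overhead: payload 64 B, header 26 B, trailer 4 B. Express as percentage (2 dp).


Given: payload = 64 B, header = 26 B, trailer = 4 B
Overhead bytes = header + trailer = 26 + 4 = 30
Total frame = payload + overhead = 64 + 30 = 94
Overhead % = 30 / 94 * 100 = 31.9149% -> 31.91% (2 dp)

31.91


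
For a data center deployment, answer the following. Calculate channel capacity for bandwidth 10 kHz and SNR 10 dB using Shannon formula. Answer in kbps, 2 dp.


Given: B = 10 kHz, SNR = 10 dB
SNR linear = 10^(10/10) = 10
1 + SNR = 11
log2(11) = 3.4594316186
C = 10 * 1000 * 3.4594316186 = 34594.3162 bps
C = 34.594316 kbps -> 34.59 kbps (2 dp)

34.59


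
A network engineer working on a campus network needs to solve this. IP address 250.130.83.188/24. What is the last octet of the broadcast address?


Given: IP = 250.130.83.188, prefix = /24
Host bits = 32 - 24 = 8
Network last octet = 188 AND mask = 0
Host part size = 2^8 - 1 = 255
Broadcast last octet = 0 OR 255 = 255

255


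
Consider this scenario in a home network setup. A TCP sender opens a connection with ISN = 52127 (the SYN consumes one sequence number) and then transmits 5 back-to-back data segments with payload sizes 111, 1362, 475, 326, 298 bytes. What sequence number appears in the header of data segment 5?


The SYN occupies sequence number ISN = 52127, so the first data byte is ISN + 1 = 52128.
SEQ of data segment i = (ISN + 1) + sum of payload sizes of segments 1..i-1.
Segment 1: SEQ = 52128, payload = 111 bytes
Segment 2: SEQ = 52239, payload = 1362 bytes
Segment 3: SEQ = 53601, payload = 475 bytes
Segment 4: SEQ = 54076, payload = 326 bytes
Segment 5: SEQ = 54402, payload = 298 bytes
SEQ of segment 5 = 52128 + 111 + 1362 + 475 + 326 = 54402

54402


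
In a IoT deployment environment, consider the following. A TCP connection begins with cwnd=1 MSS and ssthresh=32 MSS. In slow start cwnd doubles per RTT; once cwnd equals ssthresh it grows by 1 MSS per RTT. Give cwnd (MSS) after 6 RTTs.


RTT 0: cwnd = 1 MSS (initial)
RTT 1: cwnd = 2 MSS (slow start, doubled)
RTT 2: cwnd = 4 MSS (slow start, doubled)
RTT 3: cwnd = 8 MSS (slow start, doubled)
RTT 4: cwnd = 16 MSS (slow start, doubled)
RTT 5: cwnd = 32 MSS (slow start, doubled)
RTT 6: cwnd = 33 MSS (congestion avoidance, +1)

33


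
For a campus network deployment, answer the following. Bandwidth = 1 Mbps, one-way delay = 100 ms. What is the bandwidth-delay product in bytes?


Given: bandwidth = 1 Mbps, delay = 100 ms
BDP in bits = 1 * 10^6 * 100 / 1000
BDP in bits = 100000
BDP in bytes = 100000 / 8 = 12500

12500


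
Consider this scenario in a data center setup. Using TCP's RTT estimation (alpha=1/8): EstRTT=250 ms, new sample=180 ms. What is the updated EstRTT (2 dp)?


Given: EstRTT = 250 ms, SampleRTT = 180 ms, alpha = 1/8
New EstRTT = (1 - alpha) * EstRTT + alpha * SampleRTT
(7/8) * 250 = 218.75
(1/8) * 180 = 22.5
New EstRTT = 218.75 + 22.5 = 241.25 ms -> 241.25 ms (2 dp)

241.25


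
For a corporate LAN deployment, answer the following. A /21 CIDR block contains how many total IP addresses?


Given: CIDR prefix /21
Host bits = 32 - 21 = 11
Total addresses = 2^11 = 2048

2048


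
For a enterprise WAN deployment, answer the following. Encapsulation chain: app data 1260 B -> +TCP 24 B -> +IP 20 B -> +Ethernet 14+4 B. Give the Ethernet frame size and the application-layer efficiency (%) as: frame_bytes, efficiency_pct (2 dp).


TCP segment = 1260 + 24 = 1284 B
IP packet = 1284 + 20 = 1304 B
Ethernet frame = 1304 + 14 + 4 = 1322 B
Efficiency = app / frame = 1260 / 1322 = 0.953101 = 95.3101% -> 95.31% (2 dp)

1322, 95.31


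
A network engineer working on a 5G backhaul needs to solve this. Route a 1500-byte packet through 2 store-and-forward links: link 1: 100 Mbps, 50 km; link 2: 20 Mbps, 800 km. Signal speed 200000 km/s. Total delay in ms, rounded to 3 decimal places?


Packet = 1500 bytes = 12000 bits. Store-and-forward: sum (t_trans + t_prop) per link.
Link 1: t_trans = 12000/(100*10^6) s = 0.1200 ms; t_prop = 50/200000 s = 0.2500 ms; subtotal = 0.3700 ms
Link 2: t_trans = 12000/(20*10^6) s = 0.6000 ms; t_prop = 800/200000 s = 4.0000 ms; subtotal = 4.6000 ms
End-to-end = 0.3700 + 4.6000 = 4.9700 ms -> 4.970 ms (3 dp)

4.970


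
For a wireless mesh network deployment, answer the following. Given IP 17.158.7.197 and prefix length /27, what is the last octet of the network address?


Given: IP = 17.158.7.197, prefix = /27
Subnet mask = 255.255.255.224
Last octet of IP: 197
Last octet of mask: 224
Network last octet = 197 AND 224 = 192

192


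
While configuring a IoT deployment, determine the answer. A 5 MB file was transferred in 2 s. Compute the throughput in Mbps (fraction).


Given: file = 5 MB, time = 2 s
File in Mb = 5 * 8 = 40 Mb
Throughput = 40 / 2 Mbps
Throughput = 20 Mbps

20


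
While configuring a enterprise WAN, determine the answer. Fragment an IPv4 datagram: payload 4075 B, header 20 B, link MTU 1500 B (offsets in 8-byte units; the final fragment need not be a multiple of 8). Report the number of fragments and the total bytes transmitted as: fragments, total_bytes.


Max data per non-final fragment = floor((MTU - header)/8)*8 = floor((1500 - 20)/8)*8 = floor(1480/8)*8 = 1480 B
Final fragment needs no 8-byte alignment: it can carry up to MTU - header = 1480 B
Non-final fragments needed = ceil((payload - 1480) / 1480) = ceil(2595/1480) = ceil(1.7534) = 2
Number of fragments = 2 + 1 = 3
Fragment sizes (data): 2 * 1480 B + 1115 B (last, 1115 <= 1480 OK)
Total bytes sent = payload + n_frags * header = 4075 + 3*20 = 4075 + 60 = 4135 B

3, 4135


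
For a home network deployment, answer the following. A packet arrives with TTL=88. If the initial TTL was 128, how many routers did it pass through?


Given: initial TTL = 128, received TTL = 88
Hops = initial TTL - received TTL
Hops = 128 - 88 = 40

40


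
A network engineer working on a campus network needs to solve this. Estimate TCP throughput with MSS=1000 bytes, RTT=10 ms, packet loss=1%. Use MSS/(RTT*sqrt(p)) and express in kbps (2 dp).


Given: MSS = 1000 bytes, RTT = 10 ms, loss = 1%
RTT in seconds = 10 / 1000 = 0.01
Loss rate = 1% = 0.01
sqrt(loss) = sqrt(0.01) = 0.1
Throughput (bytes/s) = 1000 / (0.01 * 0.1) = 1000000.0000
Throughput (kbps) = 1000000.0000 * 8 / 1000 = 8000.000000 -> 8000.00 kbps (2 dp)

8000.00


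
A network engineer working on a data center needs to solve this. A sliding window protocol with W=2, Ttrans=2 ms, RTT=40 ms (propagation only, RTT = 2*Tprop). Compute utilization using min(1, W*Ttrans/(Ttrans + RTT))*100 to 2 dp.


Given: W = 2, Ttrans = 2 ms, RTT = 40 ms (= 2 * Tprop, Tprop = 20 ms)
Cycle time = Ttrans + RTT = 2 + 40 = 42 ms (first packet sent until its ACK returns)
W * Ttrans = 2 * 2 = 4 ms of sending per cycle
W * Ttrans / (Ttrans + RTT) = 4 / 42 = 0.095238
U = min(1, 0.095238) = 0.095238
U% = 9.52%

9.52


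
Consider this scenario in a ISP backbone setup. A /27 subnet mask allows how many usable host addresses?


Given: subnet mask /27
Host bits = 32 - 27 = 5
Total addresses = 2^5 = 32
Usable hosts = 32 - 2 (network + broadcast) = 30

30


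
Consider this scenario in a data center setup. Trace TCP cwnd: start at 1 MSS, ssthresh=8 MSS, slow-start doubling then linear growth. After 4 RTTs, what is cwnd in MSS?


RTT 0: cwnd = 1 MSS (initial)
RTT 1: cwnd = 2 MSS (slow start, doubled)
RTT 2: cwnd = 4 MSS (slow start, doubled)
RTT 3: cwnd = 8 MSS (slow start, doubled)
RTT 4: cwnd = 9 MSS (congestion avoidance, +1)

9


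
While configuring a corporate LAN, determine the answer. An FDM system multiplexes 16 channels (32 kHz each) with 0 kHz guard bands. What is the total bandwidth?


Given: 16 channels, 32 kHz each, guard = 0 kHz
Channel bandwidth = 16 * 32 = 512 kHz
Guard bands = 15 gaps * 0 kHz = 0 kHz
Total = 512 + 0 = 512 kHz

512


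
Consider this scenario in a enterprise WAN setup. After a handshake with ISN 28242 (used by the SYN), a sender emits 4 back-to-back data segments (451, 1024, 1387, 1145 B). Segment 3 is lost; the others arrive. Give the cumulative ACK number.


SYN uses sequence number 28242; first data byte = ISN + 1 = 28243.
Segment 1: SEQ = 28243, len = 451 B, covers [28243, 28693]
Segment 2: SEQ = 28694, len = 1024 B, covers [28694, 29717]
Segment 3: SEQ = 29718, len = 1387 B, covers [29718, 31104] [LOST]
Segment 4: SEQ = 31105, len = 1145 B, covers [31105, 32249]
In-order data received: bytes [28243, 29717] (segments 1..2).
Segment 3 missing -> gap begins at byte 29718; later segments buffered out of order.
Cumulative ACK = next expected in-order byte = 28243 + 451 + 1024 = 29718

29718


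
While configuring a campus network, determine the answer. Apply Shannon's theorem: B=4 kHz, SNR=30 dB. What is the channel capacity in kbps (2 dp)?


Given: B = 4 kHz, SNR = 30 dB
SNR linear = 10^(30/10) = 1000
1 + SNR = 1001
log2(1001) = 9.9672262588
C = 4 * 1000 * 9.9672262588 = 39868.9050 bps
C = 39.868905 kbps -> 39.87 kbps (2 dp)

39.87


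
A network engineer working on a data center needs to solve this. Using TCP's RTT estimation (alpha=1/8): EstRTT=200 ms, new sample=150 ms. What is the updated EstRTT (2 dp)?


Given: EstRTT = 200 ms, SampleRTT = 150 ms, alpha = 1/8
New EstRTT = (1 - alpha) * EstRTT + alpha * SampleRTT
(7/8) * 200 = 175
(1/8) * 150 = 18.75
New EstRTT = 175 + 18.75 = 193.75 ms -> 193.75 ms (2 dp)

193.75


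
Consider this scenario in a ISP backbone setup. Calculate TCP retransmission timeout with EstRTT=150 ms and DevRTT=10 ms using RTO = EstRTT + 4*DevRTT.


Given: EstRTT = 150 ms, DevRTT = 10 ms
Timeout = EstRTT + 4 * DevRTT
4 * DevRTT = 4 * 10 = 40
Timeout = 150 + 40 = 190 ms

190


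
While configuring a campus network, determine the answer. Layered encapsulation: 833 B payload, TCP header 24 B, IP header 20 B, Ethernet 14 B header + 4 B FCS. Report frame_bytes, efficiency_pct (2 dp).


TCP segment = 833 + 24 = 857 B
IP packet = 857 + 20 = 877 B
Ethernet frame = 877 + 14 + 4 = 895 B
Efficiency = app / frame = 833 / 895 = 0.930726 = 93.0726% -> 93.07% (2 dp)

895, 93.07


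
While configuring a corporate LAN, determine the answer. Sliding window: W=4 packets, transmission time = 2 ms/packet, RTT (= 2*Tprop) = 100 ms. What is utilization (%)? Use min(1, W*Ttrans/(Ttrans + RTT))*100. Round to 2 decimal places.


Given: W = 4, Ttrans = 2 ms, RTT = 100 ms (= 2 * Tprop, Tprop = 50 ms)
Cycle time = Ttrans + RTT = 2 + 100 = 102 ms (first packet sent until its ACK returns)
W * Ttrans = 4 * 2 = 8 ms of sending per cycle
W * Ttrans / (Ttrans + RTT) = 8 / 102 = 0.078431
U = min(1, 0.078431) = 0.078431
U% = 7.84%

7.84


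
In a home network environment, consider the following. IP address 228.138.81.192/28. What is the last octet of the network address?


Given: IP = 228.138.81.192, prefix = /28
Subnet mask = 255.255.255.240
Last octet of IP: 192
Last octet of mask: 240
Network last octet = 192 AND 240 = 192

192


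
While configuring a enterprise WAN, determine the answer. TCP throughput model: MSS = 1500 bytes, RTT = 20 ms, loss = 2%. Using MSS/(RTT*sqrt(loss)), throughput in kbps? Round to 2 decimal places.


Given: MSS = 1500 bytes, RTT = 20 ms, loss = 2%
RTT in seconds = 20 / 1000 = 0.02
Loss rate = 2% = 0.02
sqrt(loss) = sqrt(0.02) = 0.141421356237
Throughput (bytes/s) = 1500 / (0.02 * 0.141421356237) = 530330.0859
Throughput (kbps) = 530330.0859 * 8 / 1000 = 4242.640687 -> 4242.64 kbps (2 dp)

4242.64


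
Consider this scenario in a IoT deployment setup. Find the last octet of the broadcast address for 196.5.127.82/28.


Given: IP = 196.5.127.82, prefix = /28
Host bits = 32 - 28 = 4
Network last octet = 82 AND mask = 80
Host part size = 2^4 - 1 = 15
Broadcast last octet = 80 OR 15 = 95

95


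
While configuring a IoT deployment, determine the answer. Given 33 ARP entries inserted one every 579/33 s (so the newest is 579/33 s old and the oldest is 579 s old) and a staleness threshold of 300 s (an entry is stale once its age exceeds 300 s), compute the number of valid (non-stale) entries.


Ages are k * 579/33 s for k = 1..33 (spacing = 17.5455 s).
Entry k is valid iff k * 579/33 <= 300 iff k <= 33 * 300 / 579 = 17.0984
n_valid = floor(17.0984) = 17
(n_stale = 33 - 17 = 16)

17


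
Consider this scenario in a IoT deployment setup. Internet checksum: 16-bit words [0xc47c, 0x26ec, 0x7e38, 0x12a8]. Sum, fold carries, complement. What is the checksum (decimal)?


Given words: [0xc47c, 0x26ec, 0x7e38, 0x12a8]
Step 1: Sum all words
Raw sum = 50300 + 9964 + 32312 + 4776 = 97352
Step 2: Fold carry: (31816 + 1) = 31817
One's complement = ~31817 & 0xFFFF = 33718

33718


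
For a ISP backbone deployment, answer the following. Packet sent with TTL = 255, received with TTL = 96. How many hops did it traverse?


Given: initial TTL = 255, received TTL = 96
Hops = initial TTL - received TTL
Hops = 255 - 96 = 159

159


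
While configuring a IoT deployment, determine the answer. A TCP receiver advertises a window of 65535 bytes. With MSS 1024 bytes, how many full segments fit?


Given: RWND = 65535 bytes, MSS = 1024 bytes
Full segments = floor(RWND / MSS)
Full segments = floor(65535 / 1024)
Full segments = floor(63.999) = 63

63


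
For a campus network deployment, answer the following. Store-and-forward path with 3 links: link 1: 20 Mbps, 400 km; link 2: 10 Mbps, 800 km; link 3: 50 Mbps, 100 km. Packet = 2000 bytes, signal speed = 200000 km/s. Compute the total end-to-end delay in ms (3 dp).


Packet = 2000 bytes = 16000 bits. Store-and-forward: sum (t_trans + t_prop) per link.
Link 1: t_trans = 16000/(20*10^6) s = 0.8000 ms; t_prop = 400/200000 s = 2.0000 ms; subtotal = 2.8000 ms
Link 2: t_trans = 16000/(10*10^6) s = 1.6000 ms; t_prop = 800/200000 s = 4.0000 ms; subtotal = 5.6000 ms
Link 3: t_trans = 16000/(50*10^6) s = 0.3200 ms; t_prop = 100/200000 s = 0.5000 ms; subtotal = 0.8200 ms
End-to-end = 2.8000 + 5.6000 + 0.8200 = 9.2200 ms -> 9.220 ms (3 dp)

9.220


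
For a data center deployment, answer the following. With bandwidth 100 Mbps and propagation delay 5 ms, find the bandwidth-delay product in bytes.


Given: bandwidth = 100 Mbps, delay = 5 ms
BDP in bits = 100 * 10^6 * 5 / 1000
BDP in bits = 500000
BDP in bytes = 500000 / 8 = 62500

62500


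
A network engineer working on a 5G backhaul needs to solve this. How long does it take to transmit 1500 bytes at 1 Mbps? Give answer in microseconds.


Given: packet = 1500 bytes, bandwidth = 1 Mbps
Packet in bits = 1500 * 8 = 12000 bits
Bandwidth = 1 * 10^6 = 1000000 bps
Time = 12000 / 1000000 seconds
Time in us = 12000 * 10^6 / 1000000 = 12000

12000
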